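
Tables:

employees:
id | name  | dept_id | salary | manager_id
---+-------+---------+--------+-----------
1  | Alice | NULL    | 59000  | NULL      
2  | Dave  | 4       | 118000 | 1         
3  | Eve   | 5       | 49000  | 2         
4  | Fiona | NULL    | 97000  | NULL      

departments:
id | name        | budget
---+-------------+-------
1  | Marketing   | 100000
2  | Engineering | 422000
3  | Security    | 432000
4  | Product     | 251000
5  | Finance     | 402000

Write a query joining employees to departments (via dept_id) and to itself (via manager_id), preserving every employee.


Two LEFT JOINs from the same base table employees: one to departments via dept_id, one to employees itself via manager_id. Both are LEFT so every employee is preserved.
Match against departments:
  - employee 1 (Alice): dept_id=NULL, no match -> kept with NULL
  - employee 2 (Dave): dept_id=4 -> matches Product
  - employee 3 (Eve): dept_id=5 -> matches Finance
  - employee 4 (Fiona): dept_id=NULL, no match -> kept with NULL
Match against employees (self):
  - employee 1 (Alice): manager_id=NULL -> NULL
  - employee 2 (Dave): manager_id=1 -> Alice
  - employee 3 (Eve): manager_id=2 -> Dave
  - employee 4 (Fiona): manager_id=NULL -> NULL

SQL:
SELECT a.name, b.name AS department, c.name AS manager
FROM employees a
LEFT JOIN departments b ON a.dept_id = b.id
LEFT JOIN employees c ON a.manager_id = c.id

Result:
name  | department | manager
------+------------+--------
Alice | NULL       | NULL   
Dave  | Product    | Alice  
Eve   | Finance    | Dave   
Fiona | NULL       | NULL   


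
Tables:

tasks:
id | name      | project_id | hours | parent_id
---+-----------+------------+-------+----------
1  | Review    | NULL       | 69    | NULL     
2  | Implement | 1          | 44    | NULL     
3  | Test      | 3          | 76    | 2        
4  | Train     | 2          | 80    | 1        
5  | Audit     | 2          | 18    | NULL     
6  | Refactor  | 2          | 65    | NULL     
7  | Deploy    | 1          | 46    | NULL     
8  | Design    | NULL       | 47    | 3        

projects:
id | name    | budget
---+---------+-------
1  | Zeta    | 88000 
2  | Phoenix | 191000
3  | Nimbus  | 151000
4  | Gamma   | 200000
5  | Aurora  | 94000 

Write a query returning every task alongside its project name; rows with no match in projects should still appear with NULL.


LEFT JOIN keeps every row from tasks (the left table); where project_id has no match in projects, the project columns become NULL. Walk through each task:
  - task 1 (Review): project_id=NULL, no match -> kept with NULL
  - task 2 (Implement): project_id=1 -> matches Zeta
  - task 3 (Test): project_id=3 -> matches Nimbus
  - task 4 (Train): project_id=2 -> matches Phoenix
  - task 5 (Audit): project_id=2 -> matches Phoenix
  - task 6 (Refactor): project_id=2 -> matches Phoenix
  - task 7 (Deploy): project_id=1 -> matches Zeta
  - task 8 (Design): project_id=NULL, no match -> kept with NULL
All 8 rows appear; 2 have NULL project.

SQL:
SELECT a.name, b.name AS project
FROM tasks a
LEFT JOIN projects b ON a.project_id = b.id

Result:
name      | project
----------+--------
Review    | NULL   
Implement | Zeta   
Test      | Nimbus 
Train     | Phoenix
Audit     | Phoenix
Refactor  | Phoenix
Deploy    | Zeta   
Design    | NULL   


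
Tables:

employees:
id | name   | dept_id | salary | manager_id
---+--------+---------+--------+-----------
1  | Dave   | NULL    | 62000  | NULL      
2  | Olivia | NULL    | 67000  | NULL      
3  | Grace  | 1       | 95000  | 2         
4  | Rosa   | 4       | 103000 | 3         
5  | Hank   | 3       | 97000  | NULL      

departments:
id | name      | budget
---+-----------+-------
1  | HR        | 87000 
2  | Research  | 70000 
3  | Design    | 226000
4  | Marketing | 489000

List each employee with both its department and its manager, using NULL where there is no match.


Two LEFT JOINs from the same base table employees: one to departments via dept_id, one to employees itself via manager_id. Both are LEFT so every employee is preserved.
Match against departments:
  - employee 1 (Dave): dept_id=NULL, no match -> kept with NULL
  - employee 2 (Olivia): dept_id=NULL, no match -> kept with NULL
  - employee 3 (Grace): dept_id=1 -> matches HR
  - employee 4 (Rosa): dept_id=4 -> matches Marketing
  - employee 5 (Hank): dept_id=3 -> matches Design
Match against employees (self):
  - employee 1 (Dave): manager_id=NULL -> NULL
  - employee 2 (Olivia): manager_id=NULL -> NULL
  - employee 3 (Grace): manager_id=2 -> Olivia
  - employee 4 (Rosa): manager_id=3 -> Grace
  - employee 5 (Hank): manager_id=NULL -> NULL

SQL:
SELECT a.name, b.name AS department, c.name AS manager
FROM employees a
LEFT JOIN departments b ON a.dept_id = b.id
LEFT JOIN employees c ON a.manager_id = c.id

Result:
name   | department | manager
-------+------------+--------
Dave   | NULL       | NULL   
Olivia | NULL       | NULL   
Grace  | HR         | Olivia 
Rosa   | Marketing  | Grace  
Hank   | Design     | NULL   


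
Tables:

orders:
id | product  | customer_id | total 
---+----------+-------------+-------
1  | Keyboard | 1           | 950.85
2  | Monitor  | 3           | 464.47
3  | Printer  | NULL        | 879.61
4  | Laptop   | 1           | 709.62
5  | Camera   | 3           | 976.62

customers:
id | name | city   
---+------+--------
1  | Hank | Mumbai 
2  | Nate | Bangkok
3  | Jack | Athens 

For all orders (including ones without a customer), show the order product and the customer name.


LEFT JOIN keeps every row from orders (the left table); where customer_id has no match in customers, the customer columns become NULL. Walk through each order:
  - order 1 (Keyboard): customer_id=1 -> matches Hank
  - order 2 (Monitor): customer_id=3 -> matches Jack
  - order 3 (Printer): customer_id=NULL, no match -> kept with NULL
  - order 4 (Laptop): customer_id=1 -> matches Hank
  - order 5 (Camera): customer_id=3 -> matches Jack
All 5 rows appear; 1 has NULL customer.

SQL:
SELECT a.product, b.name AS customer
FROM orders a
LEFT JOIN customers b ON a.customer_id = b.id

Result:
product  | customer
---------+---------
Keyboard | Hank    
Monitor  | Jack    
Printer  | NULL    
Laptop   | Hank    
Camera   | Jack    


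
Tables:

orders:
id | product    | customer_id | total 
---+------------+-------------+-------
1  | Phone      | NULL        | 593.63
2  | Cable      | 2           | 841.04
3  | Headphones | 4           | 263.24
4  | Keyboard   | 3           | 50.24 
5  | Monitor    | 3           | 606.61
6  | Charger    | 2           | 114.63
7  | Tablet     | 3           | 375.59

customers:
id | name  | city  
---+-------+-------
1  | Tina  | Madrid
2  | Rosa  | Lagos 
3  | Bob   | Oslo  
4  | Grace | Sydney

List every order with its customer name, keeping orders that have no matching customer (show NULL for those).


LEFT JOIN keeps every row from orders (the left table); where customer_id has no match in customers, the customer columns become NULL. Walk through each order:
  - order 1 (Phone): customer_id=NULL, no match -> kept with NULL
  - order 2 (Cable): customer_id=2 -> matches Rosa
  - order 3 (Headphones): customer_id=4 -> matches Grace
  - order 4 (Keyboard): customer_id=3 -> matches Bob
  - order 5 (Monitor): customer_id=3 -> matches Bob
  - order 6 (Charger): customer_id=2 -> matches Rosa
  - order 7 (Tablet): customer_id=3 -> matches Bob
All 7 rows appear; 1 has NULL customer.

SQL:
SELECT a.product, b.name AS customer
FROM orders a
LEFT JOIN customers b ON a.customer_id = b.id

Result:
product    | customer
-----------+---------
Phone      | NULL    
Cable      | Rosa    
Headphones | Grace   
Keyboard   | Bob     
Monitor    | Bob     
Charger    | Rosa    
Tablet     | Bob     


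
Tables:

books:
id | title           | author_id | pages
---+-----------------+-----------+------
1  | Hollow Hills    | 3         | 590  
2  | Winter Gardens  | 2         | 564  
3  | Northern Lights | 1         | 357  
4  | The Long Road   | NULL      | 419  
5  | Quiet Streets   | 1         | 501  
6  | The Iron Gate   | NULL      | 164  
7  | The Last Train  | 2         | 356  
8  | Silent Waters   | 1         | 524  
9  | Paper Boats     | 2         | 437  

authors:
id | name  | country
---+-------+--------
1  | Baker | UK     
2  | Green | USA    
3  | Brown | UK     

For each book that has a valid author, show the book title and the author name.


INNER JOIN keeps only books rows whose author_id matches an id in authors. Walk through each book:
  - book 1 (Hollow Hills): author_id=3 -> matches Brown
  - book 2 (Winter Gardens): author_id=2 -> matches Green
  - book 3 (Northern Lights): author_id=1 -> matches Baker
  - book 4 (The Long Road): author_id=NULL, no match -> dropped
  - book 5 (Quiet Streets): author_id=1 -> matches Baker
  - book 6 (The Iron Gate): author_id=NULL, no match -> dropped
  - book 7 (The Last Train): author_id=2 -> matches Green
  - book 8 (Silent Waters): author_id=1 -> matches Baker
  - book 9 (Paper Boats): author_id=2 -> matches Green
So 2 of 9 rows are dropped.

SQL:
SELECT a.title, b.name AS author
FROM books a
INNER JOIN authors b ON a.author_id = b.id

Result:
title           | author
----------------+-------
Hollow Hills    | Brown 
Winter Gardens  | Green 
Northern Lights | Baker 
Quiet Streets   | Baker 
The Last Train  | Green 
Silent Waters   | Baker 
Paper Boats     | Green 


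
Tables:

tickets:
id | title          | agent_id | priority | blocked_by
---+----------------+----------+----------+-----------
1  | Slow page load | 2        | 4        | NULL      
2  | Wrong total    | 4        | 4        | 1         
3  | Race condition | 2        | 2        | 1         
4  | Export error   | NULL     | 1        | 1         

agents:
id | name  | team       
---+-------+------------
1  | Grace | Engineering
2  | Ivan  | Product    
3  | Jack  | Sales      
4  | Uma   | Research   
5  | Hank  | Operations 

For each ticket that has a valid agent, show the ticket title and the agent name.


INNER JOIN keeps only tickets rows whose agent_id matches an id in agents. Walk through each ticket:
  - ticket 1 (Slow page load): agent_id=2 -> matches Ivan
  - ticket 2 (Wrong total): agent_id=4 -> matches Uma
  - ticket 3 (Race condition): agent_id=2 -> matches Ivan
  - ticket 4 (Export error): agent_id=NULL, no match -> dropped
So 1 of 4 rows is dropped.

SQL:
SELECT a.title, b.name AS agent
FROM tickets a
INNER JOIN agents b ON a.agent_id = b.id

Result:
title          | agent
---------------+------
Slow page load | Ivan 
Wrong total    | Uma  
Race condition | Ivan 


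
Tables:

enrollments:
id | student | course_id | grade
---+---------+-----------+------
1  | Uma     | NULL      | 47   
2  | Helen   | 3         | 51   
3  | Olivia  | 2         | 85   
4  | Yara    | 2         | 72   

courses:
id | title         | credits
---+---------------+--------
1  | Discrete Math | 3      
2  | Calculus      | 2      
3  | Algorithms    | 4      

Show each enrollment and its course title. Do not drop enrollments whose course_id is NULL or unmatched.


LEFT JOIN keeps every row from enrollments (the left table); where course_id has no match in courses, the course columns become NULL. Walk through each enrollment:
  - enrollment 1 (Uma): course_id=NULL, no match -> kept with NULL
  - enrollment 2 (Helen): course_id=3 -> matches Algorithms
  - enrollment 3 (Olivia): course_id=2 -> matches Calculus
  - enrollment 4 (Yara): course_id=2 -> matches Calculus
All 4 rows appear; 1 has NULL course.

SQL:
SELECT a.student, b.title AS course
FROM enrollments a
LEFT JOIN courses b ON a.course_id = b.id

Result:
student | course    
--------+-----------
Uma     | NULL      
Helen   | Algorithms
Olivia  | Calculus  
Yara    | Calculus  


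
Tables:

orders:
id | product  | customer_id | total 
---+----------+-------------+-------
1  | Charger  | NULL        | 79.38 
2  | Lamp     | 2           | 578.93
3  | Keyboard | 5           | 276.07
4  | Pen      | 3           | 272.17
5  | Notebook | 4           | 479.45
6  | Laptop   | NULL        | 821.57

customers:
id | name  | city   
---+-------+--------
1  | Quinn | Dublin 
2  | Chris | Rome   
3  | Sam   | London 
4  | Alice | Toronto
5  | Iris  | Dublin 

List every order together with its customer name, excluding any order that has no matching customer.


INNER JOIN keeps only orders rows whose customer_id matches an id in customers. Walk through each order:
  - order 1 (Charger): customer_id=NULL, no match -> dropped
  - order 2 (Lamp): customer_id=2 -> matches Chris
  - order 3 (Keyboard): customer_id=5 -> matches Iris
  - order 4 (Pen): customer_id=3 -> matches Sam
  - order 5 (Notebook): customer_id=4 -> matches Alice
  - order 6 (Laptop): customer_id=NULL, no match -> dropped
So 2 of 6 rows are dropped.

SQL:
SELECT a.product, b.name AS customer
FROM orders a
INNER JOIN customers b ON a.customer_id = b.id

Result:
product  | customer
---------+---------
Lamp     | Chris   
Keyboard | Iris    
Pen      | Sam     
Notebook | Alice   


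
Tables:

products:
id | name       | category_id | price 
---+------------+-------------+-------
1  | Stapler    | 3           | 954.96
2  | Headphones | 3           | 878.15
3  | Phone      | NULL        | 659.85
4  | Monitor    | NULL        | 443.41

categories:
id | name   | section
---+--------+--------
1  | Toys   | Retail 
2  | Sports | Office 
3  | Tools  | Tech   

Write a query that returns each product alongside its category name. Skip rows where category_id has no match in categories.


INNER JOIN keeps only products rows whose category_id matches an id in categories. Walk through each product:
  - product 1 (Stapler): category_id=3 -> matches Tools
  - product 2 (Headphones): category_id=3 -> matches Tools
  - product 3 (Phone): category_id=NULL, no match -> dropped
  - product 4 (Monitor): category_id=NULL, no match -> dropped
So 2 of 4 rows are dropped.

SQL:
SELECT a.name, b.name AS category
FROM products a
INNER JOIN categories b ON a.category_id = b.id

Result:
name       | category
-----------+---------
Stapler    | Tools   
Headphones | Tools   


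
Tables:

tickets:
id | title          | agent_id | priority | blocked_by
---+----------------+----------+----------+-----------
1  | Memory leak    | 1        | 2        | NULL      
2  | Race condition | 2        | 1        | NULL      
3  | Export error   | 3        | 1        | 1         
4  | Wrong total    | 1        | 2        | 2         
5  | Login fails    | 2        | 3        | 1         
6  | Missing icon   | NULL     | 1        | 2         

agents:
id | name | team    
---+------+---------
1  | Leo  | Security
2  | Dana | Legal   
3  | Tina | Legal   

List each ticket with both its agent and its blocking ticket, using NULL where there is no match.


Two LEFT JOINs from the same base table tickets: one to agents via agent_id, one to tickets itself via blocked_by. Both are LEFT so every ticket is preserved.
Match against agents:
  - ticket 1 (Memory leak): agent_id=1 -> matches Leo
  - ticket 2 (Race condition): agent_id=2 -> matches Dana
  - ticket 3 (Export error): agent_id=3 -> matches Tina
  - ticket 4 (Wrong total): agent_id=1 -> matches Leo
  - ticket 5 (Login fails): agent_id=2 -> matches Dana
  - ticket 6 (Missing icon): agent_id=NULL, no match -> kept with NULL
Match against tickets (self):
  - ticket 1 (Memory leak): blocked_by=NULL -> NULL
  - ticket 2 (Race condition): blocked_by=NULL -> NULL
  - ticket 3 (Export error): blocked_by=1 -> Memory leak
  - ticket 4 (Wrong total): blocked_by=2 -> Race condition
  - ticket 5 (Login fails): blocked_by=1 -> Memory leak
  - ticket 6 (Missing icon): blocked_by=2 -> Race condition

SQL:
SELECT a.title, b.name AS agent, c.title AS blocked_by
FROM tickets a
LEFT JOIN agents b ON a.agent_id = b.id
LEFT JOIN tickets c ON a.blocked_by = c.id

Result:
title          | agent | blocked_by    
---------------+-------+---------------
Memory leak    | Leo   | NULL          
Race condition | Dana  | NULL          
Export error   | Tina  | Memory leak   
Wrong total    | Leo   | Race condition
Login fails    | Dana  | Memory leak   
Missing icon   | NULL  | Race condition


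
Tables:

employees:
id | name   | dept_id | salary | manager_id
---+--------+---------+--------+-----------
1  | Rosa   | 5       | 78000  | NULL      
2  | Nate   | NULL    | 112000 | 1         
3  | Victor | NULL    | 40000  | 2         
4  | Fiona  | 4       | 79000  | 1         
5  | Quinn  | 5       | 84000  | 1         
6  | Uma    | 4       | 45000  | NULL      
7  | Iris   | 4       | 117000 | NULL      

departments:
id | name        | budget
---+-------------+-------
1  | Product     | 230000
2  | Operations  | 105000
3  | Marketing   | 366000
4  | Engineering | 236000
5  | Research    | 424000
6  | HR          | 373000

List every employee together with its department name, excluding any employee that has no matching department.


INNER JOIN keeps only employees rows whose dept_id matches an id in departments. Walk through each employee:
  - employee 1 (Rosa): dept_id=5 -> matches Research
  - employee 2 (Nate): dept_id=NULL, no match -> dropped
  - employee 3 (Victor): dept_id=NULL, no match -> dropped
  - employee 4 (Fiona): dept_id=4 -> matches Engineering
  - employee 5 (Quinn): dept_id=5 -> matches Research
  - employee 6 (Uma): dept_id=4 -> matches Engineering
  - employee 7 (Iris): dept_id=4 -> matches Engineering
So 2 of 7 rows are dropped.

SQL:
SELECT a.name, b.name AS department
FROM employees a
INNER JOIN departments b ON a.dept_id = b.id

Result:
name  | department 
------+------------
Rosa  | Research   
Fiona | Engineering
Quinn | Research   
Uma   | Engineering
Iris  | Engineering


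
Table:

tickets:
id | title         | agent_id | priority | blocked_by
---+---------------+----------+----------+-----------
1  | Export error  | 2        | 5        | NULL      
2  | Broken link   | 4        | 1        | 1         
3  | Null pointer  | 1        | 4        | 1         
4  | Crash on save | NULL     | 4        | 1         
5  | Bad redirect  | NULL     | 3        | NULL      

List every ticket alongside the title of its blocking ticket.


This is a self-join: tickets is joined to a second copy of itself, matching each row's blocked_by to another row's id. Use LEFT JOIN so rows with blocked_by=NULL are kept.
  - ticket 1 (Export error): blocked_by=NULL -> NULL
  - ticket 2 (Broken link): blocked_by=1 -> Export error
  - ticket 3 (Null pointer): blocked_by=1 -> Export error
  - ticket 4 (Crash on save): blocked_by=1 -> Export error
  - ticket 5 (Bad redirect): blocked_by=NULL -> NULL

SQL:
SELECT a.title AS item, b.title AS blocked_by
FROM tickets a
LEFT JOIN tickets b ON a.blocked_by = b.id

Result:
item          | blocked_by  
--------------+-------------
Export error  | NULL        
Broken link   | Export error
Null pointer  | Export error
Crash on save | Export error
Bad redirect  | NULL        


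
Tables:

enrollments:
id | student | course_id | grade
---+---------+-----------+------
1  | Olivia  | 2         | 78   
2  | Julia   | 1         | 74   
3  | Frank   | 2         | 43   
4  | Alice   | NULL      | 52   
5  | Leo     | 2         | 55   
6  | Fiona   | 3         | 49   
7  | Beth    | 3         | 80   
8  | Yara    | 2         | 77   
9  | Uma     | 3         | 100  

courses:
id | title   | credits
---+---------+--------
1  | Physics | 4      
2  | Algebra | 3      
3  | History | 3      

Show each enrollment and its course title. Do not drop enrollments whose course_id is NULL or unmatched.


LEFT JOIN keeps every row from enrollments (the left table); where course_id has no match in courses, the course columns become NULL. Walk through each enrollment:
  - enrollment 1 (Olivia): course_id=2 -> matches Algebra
  - enrollment 2 (Julia): course_id=1 -> matches Physics
  - enrollment 3 (Frank): course_id=2 -> matches Algebra
  - enrollment 4 (Alice): course_id=NULL, no match -> kept with NULL
  - enrollment 5 (Leo): course_id=2 -> matches Algebra
  - enrollment 6 (Fiona): course_id=3 -> matches History
  - enrollment 7 (Beth): course_id=3 -> matches History
  - enrollment 8 (Yara): course_id=2 -> matches Algebra
  - enrollment 9 (Uma): course_id=3 -> matches History
All 9 rows appear; 1 has NULL course.

SQL:
SELECT a.student, b.title AS course
FROM enrollments a
LEFT JOIN courses b ON a.course_id = b.id

Result:
student | course 
--------+--------
Olivia  | Algebra
Julia   | Physics
Frank   | Algebra
Alice   | NULL   
Leo     | Algebra
Fiona   | History
Beth    | History
Yara    | Algebra
Uma     | History


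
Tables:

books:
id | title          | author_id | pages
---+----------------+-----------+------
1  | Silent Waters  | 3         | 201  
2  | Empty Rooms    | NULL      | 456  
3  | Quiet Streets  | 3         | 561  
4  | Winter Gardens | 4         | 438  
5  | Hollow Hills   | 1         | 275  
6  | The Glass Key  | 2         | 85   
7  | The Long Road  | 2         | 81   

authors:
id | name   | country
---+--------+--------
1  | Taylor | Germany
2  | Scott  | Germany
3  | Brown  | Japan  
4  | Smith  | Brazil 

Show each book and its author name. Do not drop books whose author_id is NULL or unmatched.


LEFT JOIN keeps every row from books (the left table); where author_id has no match in authors, the author columns become NULL. Walk through each book:
  - book 1 (Silent Waters): author_id=3 -> matches Brown
  - book 2 (Empty Rooms): author_id=NULL, no match -> kept with NULL
  - book 3 (Quiet Streets): author_id=3 -> matches Brown
  - book 4 (Winter Gardens): author_id=4 -> matches Smith
  - book 5 (Hollow Hills): author_id=1 -> matches Taylor
  - book 6 (The Glass Key): author_id=2 -> matches Scott
  - book 7 (The Long Road): author_id=2 -> matches Scott
All 7 rows appear; 1 has NULL author.

SQL:
SELECT a.title, b.name AS author
FROM books a
LEFT JOIN authors b ON a.author_id = b.id

Result:
title          | author
---------------+-------
Silent Waters  | Brown 
Empty Rooms    | NULL  
Quiet Streets  | Brown 
Winter Gardens | Smith 
Hollow Hills   | Taylor
The Glass Key  | Scott 
The Long Road  | Scott 


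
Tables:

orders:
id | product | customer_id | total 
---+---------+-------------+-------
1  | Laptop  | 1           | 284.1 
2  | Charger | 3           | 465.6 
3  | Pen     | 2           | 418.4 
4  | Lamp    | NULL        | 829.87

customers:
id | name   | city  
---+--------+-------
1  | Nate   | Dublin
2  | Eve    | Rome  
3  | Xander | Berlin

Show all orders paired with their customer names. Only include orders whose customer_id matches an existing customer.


INNER JOIN keeps only orders rows whose customer_id matches an id in customers. Walk through each order:
  - order 1 (Laptop): customer_id=1 -> matches Nate
  - order 2 (Charger): customer_id=3 -> matches Xander
  - order 3 (Pen): customer_id=2 -> matches Eve
  - order 4 (Lamp): customer_id=NULL, no match -> dropped
So 1 of 4 rows is dropped.

SQL:
SELECT a.product, b.name AS customer
FROM orders a
INNER JOIN customers b ON a.customer_id = b.id

Result:
product | customer
--------+---------
Laptop  | Nate    
Charger | Xander  
Pen     | Eve     


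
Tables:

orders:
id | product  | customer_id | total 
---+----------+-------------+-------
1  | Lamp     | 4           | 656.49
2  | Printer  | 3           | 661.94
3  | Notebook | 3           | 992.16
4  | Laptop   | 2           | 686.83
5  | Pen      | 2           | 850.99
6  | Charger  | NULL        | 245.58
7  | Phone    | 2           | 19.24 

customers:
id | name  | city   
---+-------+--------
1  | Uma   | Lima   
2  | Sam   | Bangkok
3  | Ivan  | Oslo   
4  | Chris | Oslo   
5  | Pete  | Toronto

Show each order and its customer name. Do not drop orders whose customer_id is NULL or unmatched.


LEFT JOIN keeps every row from orders (the left table); where customer_id has no match in customers, the customer columns become NULL. Walk through each order:
  - order 1 (Lamp): customer_id=4 -> matches Chris
  - order 2 (Printer): customer_id=3 -> matches Ivan
  - order 3 (Notebook): customer_id=3 -> matches Ivan
  - order 4 (Laptop): customer_id=2 -> matches Sam
  - order 5 (Pen): customer_id=2 -> matches Sam
  - order 6 (Charger): customer_id=NULL, no match -> kept with NULL
  - order 7 (Phone): customer_id=2 -> matches Sam
All 7 rows appear; 1 has NULL customer.

SQL:
SELECT a.product, b.name AS customer
FROM orders a
LEFT JOIN customers b ON a.customer_id = b.id

Result:
product  | customer
---------+---------
Lamp     | Chris   
Printer  | Ivan    
Notebook | Ivan    
Laptop   | Sam     
Pen      | Sam     
Charger  | NULL    
Phone    | Sam     


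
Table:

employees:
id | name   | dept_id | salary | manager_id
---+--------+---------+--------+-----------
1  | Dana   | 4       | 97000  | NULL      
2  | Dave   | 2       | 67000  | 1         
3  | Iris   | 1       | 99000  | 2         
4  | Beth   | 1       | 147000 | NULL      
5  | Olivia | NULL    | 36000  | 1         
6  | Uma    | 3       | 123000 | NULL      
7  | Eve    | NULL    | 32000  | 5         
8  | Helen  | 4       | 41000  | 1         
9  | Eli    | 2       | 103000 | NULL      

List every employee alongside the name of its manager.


This is a self-join: employees is joined to a second copy of itself, matching each row's manager_id to another row's id. Use LEFT JOIN so rows with manager_id=NULL are kept.
  - employee 1 (Dana): manager_id=NULL -> NULL
  - employee 2 (Dave): manager_id=1 -> Dana
  - employee 3 (Iris): manager_id=2 -> Dave
  - employee 4 (Beth): manager_id=NULL -> NULL
  - employee 5 (Olivia): manager_id=1 -> Dana
  - employee 6 (Uma): manager_id=NULL -> NULL
  - employee 7 (Eve): manager_id=5 -> Olivia
  - employee 8 (Helen): manager_id=1 -> Dana
  - employee 9 (Eli): manager_id=NULL -> NULL

SQL:
SELECT a.name AS item, b.name AS manager
FROM employees a
LEFT JOIN employees b ON a.manager_id = b.id

Result:
item   | manager
-------+--------
Dana   | NULL   
Dave   | Dana   
Iris   | Dave   
Beth   | NULL   
Olivia | Dana   
Uma    | NULL   
Eve    | Olivia 
Helen  | Dana   
Eli    | NULL   


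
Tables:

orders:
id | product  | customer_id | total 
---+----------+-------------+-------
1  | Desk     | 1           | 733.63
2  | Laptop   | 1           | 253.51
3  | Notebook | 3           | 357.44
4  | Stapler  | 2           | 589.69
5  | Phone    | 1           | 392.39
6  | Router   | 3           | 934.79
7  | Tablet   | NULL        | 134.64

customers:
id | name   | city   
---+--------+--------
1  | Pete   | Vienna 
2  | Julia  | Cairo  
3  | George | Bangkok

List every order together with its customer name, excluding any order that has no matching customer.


INNER JOIN keeps only orders rows whose customer_id matches an id in customers. Walk through each order:
  - order 1 (Desk): customer_id=1 -> matches Pete
  - order 2 (Laptop): customer_id=1 -> matches Pete
  - order 3 (Notebook): customer_id=3 -> matches George
  - order 4 (Stapler): customer_id=2 -> matches Julia
  - order 5 (Phone): customer_id=1 -> matches Pete
  - order 6 (Router): customer_id=3 -> matches George
  - order 7 (Tablet): customer_id=NULL, no match -> dropped
So 1 of 7 rows is dropped.

SQL:
SELECT a.product, b.name AS customer
FROM orders a
INNER JOIN customers b ON a.customer_id = b.id

Result:
product  | customer
---------+---------
Desk     | Pete    
Laptop   | Pete    
Notebook | George  
Stapler  | Julia   
Phone    | Pete    
Router   | George  


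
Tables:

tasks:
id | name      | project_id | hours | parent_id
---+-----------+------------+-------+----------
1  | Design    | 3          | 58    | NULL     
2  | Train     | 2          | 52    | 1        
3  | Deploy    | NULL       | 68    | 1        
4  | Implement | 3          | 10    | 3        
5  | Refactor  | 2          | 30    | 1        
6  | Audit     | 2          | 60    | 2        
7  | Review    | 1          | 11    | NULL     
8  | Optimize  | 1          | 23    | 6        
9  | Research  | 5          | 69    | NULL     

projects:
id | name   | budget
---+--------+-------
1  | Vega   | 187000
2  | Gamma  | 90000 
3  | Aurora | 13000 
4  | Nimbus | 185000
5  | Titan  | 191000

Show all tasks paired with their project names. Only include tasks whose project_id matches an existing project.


INNER JOIN keeps only tasks rows whose project_id matches an id in projects. Walk through each task:
  - task 1 (Design): project_id=3 -> matches Aurora
  - task 2 (Train): project_id=2 -> matches Gamma
  - task 3 (Deploy): project_id=NULL, no match -> dropped
  - task 4 (Implement): project_id=3 -> matches Aurora
  - task 5 (Refactor): project_id=2 -> matches Gamma
  - task 6 (Audit): project_id=2 -> matches Gamma
  - task 7 (Review): project_id=1 -> matches Vega
  - task 8 (Optimize): project_id=1 -> matches Vega
  - task 9 (Research): project_id=5 -> matches Titan
So 1 of 9 rows is dropped.

SQL:
SELECT a.name, b.name AS project
FROM tasks a
INNER JOIN projects b ON a.project_id = b.id

Result:
name      | project
----------+--------
Design    | Aurora 
Train     | Gamma  
Implement | Aurora 
Refactor  | Gamma  
Audit     | Gamma  
Review    | Vega   
Optimize  | Vega   
Research  | Titan  


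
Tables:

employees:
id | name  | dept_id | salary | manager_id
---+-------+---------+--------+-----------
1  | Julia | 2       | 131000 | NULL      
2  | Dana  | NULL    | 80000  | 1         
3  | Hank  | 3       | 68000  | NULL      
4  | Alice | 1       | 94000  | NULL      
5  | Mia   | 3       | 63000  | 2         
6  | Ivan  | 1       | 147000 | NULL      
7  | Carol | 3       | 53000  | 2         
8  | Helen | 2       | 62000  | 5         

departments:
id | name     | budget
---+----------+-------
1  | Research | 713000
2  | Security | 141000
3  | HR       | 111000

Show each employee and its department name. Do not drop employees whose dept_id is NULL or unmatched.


LEFT JOIN keeps every row from employees (the left table); where dept_id has no match in departments, the department columns become NULL. Walk through each employee:
  - employee 1 (Julia): dept_id=2 -> matches Security
  - employee 2 (Dana): dept_id=NULL, no match -> kept with NULL
  - employee 3 (Hank): dept_id=3 -> matches HR
  - employee 4 (Alice): dept_id=1 -> matches Research
  - employee 5 (Mia): dept_id=3 -> matches HR
  - employee 6 (Ivan): dept_id=1 -> matches Research
  - employee 7 (Carol): dept_id=3 -> matches HR
  - employee 8 (Helen): dept_id=2 -> matches Security
All 8 rows appear; 1 has NULL department.

SQL:
SELECT a.name, b.name AS department
FROM employees a
LEFT JOIN departments b ON a.dept_id = b.id

Result:
name  | department
------+-----------
Julia | Security  
Dana  | NULL      
Hank  | HR        
Alice | Research  
Mia   | HR        
Ivan  | Research  
Carol | HR        
Helen | Security  


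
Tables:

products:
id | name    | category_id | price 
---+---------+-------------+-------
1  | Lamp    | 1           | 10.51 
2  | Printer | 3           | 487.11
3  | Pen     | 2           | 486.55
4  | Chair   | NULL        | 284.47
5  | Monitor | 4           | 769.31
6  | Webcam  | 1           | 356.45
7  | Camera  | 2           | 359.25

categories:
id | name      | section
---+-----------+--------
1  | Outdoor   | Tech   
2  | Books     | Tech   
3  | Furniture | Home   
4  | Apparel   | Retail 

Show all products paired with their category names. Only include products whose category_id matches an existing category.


INNER JOIN keeps only products rows whose category_id matches an id in categories. Walk through each product:
  - product 1 (Lamp): category_id=1 -> matches Outdoor
  - product 2 (Printer): category_id=3 -> matches Furniture
  - product 3 (Pen): category_id=2 -> matches Books
  - product 4 (Chair): category_id=NULL, no match -> dropped
  - product 5 (Monitor): category_id=4 -> matches Apparel
  - product 6 (Webcam): category_id=1 -> matches Outdoor
  - product 7 (Camera): category_id=2 -> matches Books
So 1 of 7 rows is dropped.

SQL:
SELECT a.name, b.name AS category
FROM products a
INNER JOIN categories b ON a.category_id = b.id

Result:
name    | category 
--------+----------
Lamp    | Outdoor  
Printer | Furniture
Pen     | Books    
Monitor | Apparel  
Webcam  | Outdoor  
Camera  | Books    


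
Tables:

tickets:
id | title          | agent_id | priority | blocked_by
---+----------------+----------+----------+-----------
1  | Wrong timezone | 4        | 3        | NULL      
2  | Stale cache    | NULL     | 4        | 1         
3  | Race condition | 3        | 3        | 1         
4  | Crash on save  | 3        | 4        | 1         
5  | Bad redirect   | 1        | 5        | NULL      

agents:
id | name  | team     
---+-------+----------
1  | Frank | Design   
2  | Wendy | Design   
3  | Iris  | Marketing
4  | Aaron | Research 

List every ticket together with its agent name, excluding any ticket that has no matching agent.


INNER JOIN keeps only tickets rows whose agent_id matches an id in agents. Walk through each ticket:
  - ticket 1 (Wrong timezone): agent_id=4 -> matches Aaron
  - ticket 2 (Stale cache): agent_id=NULL, no match -> dropped
  - ticket 3 (Race condition): agent_id=3 -> matches Iris
  - ticket 4 (Crash on save): agent_id=3 -> matches Iris
  - ticket 5 (Bad redirect): agent_id=1 -> matches Frank
So 1 of 5 rows is dropped.

SQL:
SELECT a.title, b.name AS agent
FROM tickets a
INNER JOIN agents b ON a.agent_id = b.id

Result:
title          | agent
---------------+------
Wrong timezone | Aaron
Race condition | Iris 
Crash on save  | Iris 
Bad redirect   | Frank


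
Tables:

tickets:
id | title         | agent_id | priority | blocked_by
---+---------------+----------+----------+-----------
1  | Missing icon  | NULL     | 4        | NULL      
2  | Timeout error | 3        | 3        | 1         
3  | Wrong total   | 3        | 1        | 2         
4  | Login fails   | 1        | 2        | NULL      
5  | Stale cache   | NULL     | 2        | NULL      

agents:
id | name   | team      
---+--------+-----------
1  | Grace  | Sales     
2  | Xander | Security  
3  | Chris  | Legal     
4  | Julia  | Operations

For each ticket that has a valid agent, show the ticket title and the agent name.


INNER JOIN keeps only tickets rows whose agent_id matches an id in agents. Walk through each ticket:
  - ticket 1 (Missing icon): agent_id=NULL, no match -> dropped
  - ticket 2 (Timeout error): agent_id=3 -> matches Chris
  - ticket 3 (Wrong total): agent_id=3 -> matches Chris
  - ticket 4 (Login fails): agent_id=1 -> matches Grace
  - ticket 5 (Stale cache): agent_id=NULL, no match -> dropped
So 2 of 5 rows are dropped.

SQL:
SELECT a.title, b.name AS agent
FROM tickets a
INNER JOIN agents b ON a.agent_id = b.id

Result:
title         | agent
--------------+------
Timeout error | Chris
Wrong total   | Chris
Login fails   | Grace


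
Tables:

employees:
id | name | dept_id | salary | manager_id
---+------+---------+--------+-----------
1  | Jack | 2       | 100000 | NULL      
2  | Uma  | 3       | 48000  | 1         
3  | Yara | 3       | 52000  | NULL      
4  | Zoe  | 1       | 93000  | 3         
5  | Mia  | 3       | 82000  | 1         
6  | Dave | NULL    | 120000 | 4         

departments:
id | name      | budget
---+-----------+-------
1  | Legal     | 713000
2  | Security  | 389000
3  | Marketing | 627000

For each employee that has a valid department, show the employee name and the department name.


INNER JOIN keeps only employees rows whose dept_id matches an id in departments. Walk through each employee:
  - employee 1 (Jack): dept_id=2 -> matches Security
  - employee 2 (Uma): dept_id=3 -> matches Marketing
  - employee 3 (Yara): dept_id=3 -> matches Marketing
  - employee 4 (Zoe): dept_id=1 -> matches Legal
  - employee 5 (Mia): dept_id=3 -> matches Marketing
  - employee 6 (Dave): dept_id=NULL, no match -> dropped
So 1 of 6 rows is dropped.

SQL:
SELECT a.name, b.name AS department
FROM employees a
INNER JOIN departments b ON a.dept_id = b.id

Result:
name | department
-----+-----------
Jack | Security  
Uma  | Marketing 
Yara | Marketing 
Zoe  | Legal     
Mia  | Marketing 


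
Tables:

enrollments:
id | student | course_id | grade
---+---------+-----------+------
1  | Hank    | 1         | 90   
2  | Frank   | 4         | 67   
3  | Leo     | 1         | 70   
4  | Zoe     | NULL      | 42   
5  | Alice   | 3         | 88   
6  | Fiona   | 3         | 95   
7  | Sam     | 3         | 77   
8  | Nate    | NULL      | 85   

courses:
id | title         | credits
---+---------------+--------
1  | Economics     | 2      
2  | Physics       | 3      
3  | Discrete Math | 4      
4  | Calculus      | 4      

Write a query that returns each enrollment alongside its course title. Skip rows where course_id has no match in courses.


INNER JOIN keeps only enrollments rows whose course_id matches an id in courses. Walk through each enrollment:
  - enrollment 1 (Hank): course_id=1 -> matches Economics
  - enrollment 2 (Frank): course_id=4 -> matches Calculus
  - enrollment 3 (Leo): course_id=1 -> matches Economics
  - enrollment 4 (Zoe): course_id=NULL, no match -> dropped
  - enrollment 5 (Alice): course_id=3 -> matches Discrete Math
  - enrollment 6 (Fiona): course_id=3 -> matches Discrete Math
  - enrollment 7 (Sam): course_id=3 -> matches Discrete Math
  - enrollment 8 (Nate): course_id=NULL, no match -> dropped
So 2 of 8 rows are dropped.

SQL:
SELECT a.student, b.title AS course
FROM enrollments a
INNER JOIN courses b ON a.course_id = b.id

Result:
student | course       
--------+--------------
Hank    | Economics    
Frank   | Calculus     
Leo     | Economics    
Alice   | Discrete Math
Fiona   | Discrete Math
Sam     | Discrete Math


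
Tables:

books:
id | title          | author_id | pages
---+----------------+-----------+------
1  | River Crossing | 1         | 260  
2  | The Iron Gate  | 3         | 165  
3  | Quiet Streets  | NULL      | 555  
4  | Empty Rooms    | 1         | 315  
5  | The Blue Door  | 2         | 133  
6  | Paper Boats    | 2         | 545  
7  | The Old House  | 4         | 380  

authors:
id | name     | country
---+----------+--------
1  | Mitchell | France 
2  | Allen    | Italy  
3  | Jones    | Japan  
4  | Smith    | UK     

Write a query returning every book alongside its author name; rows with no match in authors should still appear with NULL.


LEFT JOIN keeps every row from books (the left table); where author_id has no match in authors, the author columns become NULL. Walk through each book:
  - book 1 (River Crossing): author_id=1 -> matches Mitchell
  - book 2 (The Iron Gate): author_id=3 -> matches Jones
  - book 3 (Quiet Streets): author_id=NULL, no match -> kept with NULL
  - book 4 (Empty Rooms): author_id=1 -> matches Mitchell
  - book 5 (The Blue Door): author_id=2 -> matches Allen
  - book 6 (Paper Boats): author_id=2 -> matches Allen
  - book 7 (The Old House): author_id=4 -> matches Smith
All 7 rows appear; 1 has NULL author.

SQL:
SELECT a.title, b.name AS author
FROM books a
LEFT JOIN authors b ON a.author_id = b.id

Result:
title          | author  
---------------+---------
River Crossing | Mitchell
The Iron Gate  | Jones   
Quiet Streets  | NULL    
Empty Rooms    | Mitchell
The Blue Door  | Allen   
Paper Boats    | Allen   
The Old House  | Smith   


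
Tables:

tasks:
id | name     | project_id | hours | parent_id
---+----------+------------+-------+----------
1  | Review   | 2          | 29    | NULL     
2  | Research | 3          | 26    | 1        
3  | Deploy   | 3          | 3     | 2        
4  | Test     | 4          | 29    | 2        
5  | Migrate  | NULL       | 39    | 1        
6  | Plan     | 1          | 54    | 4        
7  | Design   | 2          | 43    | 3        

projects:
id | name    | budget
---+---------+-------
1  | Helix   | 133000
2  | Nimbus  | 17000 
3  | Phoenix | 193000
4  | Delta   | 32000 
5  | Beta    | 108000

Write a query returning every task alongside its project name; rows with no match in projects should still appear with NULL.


LEFT JOIN keeps every row from tasks (the left table); where project_id has no match in projects, the project columns become NULL. Walk through each task:
  - task 1 (Review): project_id=2 -> matches Nimbus
  - task 2 (Research): project_id=3 -> matches Phoenix
  - task 3 (Deploy): project_id=3 -> matches Phoenix
  - task 4 (Test): project_id=4 -> matches Delta
  - task 5 (Migrate): project_id=NULL, no match -> kept with NULL
  - task 6 (Plan): project_id=1 -> matches Helix
  - task 7 (Design): project_id=2 -> matches Nimbus
All 7 rows appear; 1 has NULL project.

SQL:
SELECT a.name, b.name AS project
FROM tasks a
LEFT JOIN projects b ON a.project_id = b.id

Result:
name     | project
---------+--------
Review   | Nimbus 
Research | Phoenix
Deploy   | Phoenix
Test     | Delta  
Migrate  | NULL   
Plan     | Helix  
Design   | Nimbus 
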